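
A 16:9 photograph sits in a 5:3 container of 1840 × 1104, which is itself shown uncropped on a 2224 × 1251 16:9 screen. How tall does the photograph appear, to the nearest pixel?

1173 px

Inside the 1840×1104 canvas the photograph is width-limited at 1840.00 × 1035.00.
5:3 in 2224×1251: fills the height, so the intermediate becomes 2085.00 × 1251.00 — a scale of ×1.1332.
Applying the same ×1.1332: 1035.00 → 1172.81.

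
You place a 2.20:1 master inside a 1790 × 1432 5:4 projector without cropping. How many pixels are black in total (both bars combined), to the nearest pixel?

2.20:1 (2.200) > 5:4 (1.250), so the master fills the width.
That makes the image 813.6364 px tall (1790 / 2.200).
Black = 1432 − 813.6364 = 618.3636 px.
Across the 1790-px span: 618.3636 × 1790 ≈ 1106871 px.

1106871 pixels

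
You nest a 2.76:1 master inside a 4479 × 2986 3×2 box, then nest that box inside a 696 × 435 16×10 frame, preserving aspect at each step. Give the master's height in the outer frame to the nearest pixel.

2.76:1 in 4479×2986: fills the width, so the master is 4479.00 × 1622.83.
3×2 in 696×435: fills the height, so the intermediate becomes 652.50 × 435.00 — a scale of ×0.1457.
Applying the same ×0.1457: 1622.83 → 236.41.

236 px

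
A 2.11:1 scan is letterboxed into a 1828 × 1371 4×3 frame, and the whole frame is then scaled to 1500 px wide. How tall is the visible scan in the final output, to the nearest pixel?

At 1828×1371 the scan is width-limited, so height = 1828 / 2.110 ≈ 866.35 px.
Resizing to 1500 px wide multiplies everything by 0.8206: 866.35 → 710.90 px.

711 px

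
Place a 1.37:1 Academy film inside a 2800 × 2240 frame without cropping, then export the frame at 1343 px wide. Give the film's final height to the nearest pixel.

980 px

At 2800×2240 the film is width-limited, so height = 2800 / 1.370 ≈ 2043.80 px.
Resizing to 1343 px wide multiplies everything by 0.4796: 2043.80 → 980.29 px.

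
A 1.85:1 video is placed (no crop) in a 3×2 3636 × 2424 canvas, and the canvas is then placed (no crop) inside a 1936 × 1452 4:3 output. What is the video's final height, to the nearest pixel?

1.85:1 in 3636×2424: fills the width, so the video is 3636.00 × 1965.41.
Second fit — the 3×2 canvas into 1936×1452 spans the width: 1936.00 × 1290.67 (×0.5325 from 3636×2424).
So the video's height is 1965.41 × 0.5325 ≈ 1046.49.

1046 px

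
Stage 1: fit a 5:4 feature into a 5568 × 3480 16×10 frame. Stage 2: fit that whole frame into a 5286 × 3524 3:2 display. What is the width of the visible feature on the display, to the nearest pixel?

First fit — 5:4 into 5568×3480 spans the height: 4350.00 × 3480.00.
The 16×10 canvas is width-limited in 5286×3524, giving 5286.00 × 3303.75; scale factor 0.9494.
Applying the same ×0.9494: 4350.00 → 4129.69.

4130 px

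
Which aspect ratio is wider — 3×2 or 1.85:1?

1.85:1

3×2 = 1.5 and 1.85; 1.85 > 1.5.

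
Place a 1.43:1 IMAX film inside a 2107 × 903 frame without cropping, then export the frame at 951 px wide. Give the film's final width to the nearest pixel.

At 2107×903 the film is height-limited, so width = 903 × 1.430 ≈ 1291.29 px.
Resizing to 951 px wide multiplies everything by 0.4514: 1291.29 → 582.83 px.

583 px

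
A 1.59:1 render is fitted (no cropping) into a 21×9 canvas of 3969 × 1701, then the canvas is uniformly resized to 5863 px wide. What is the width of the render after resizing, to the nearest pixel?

Fitted into 3969×1701, the render spans the height; its width is 1701 × 1.590 ≈ 2704.59 px.
Scaling 3969 → 5863 is ×1.4772, so the width becomes 2704.59 × 1.4772 ≈ 3995.22 px.

3995 px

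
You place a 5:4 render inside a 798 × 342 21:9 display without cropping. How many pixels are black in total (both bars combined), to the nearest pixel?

Since 1.250 < 2.333, the render is height-limited.
That makes the image 427.5000 px wide (342 × 5/4).
Black = 798 − 427.5000 = 370.5000 px.
That's 370.5000 × 342 ≈ 126711 black pixels.

126711 pixels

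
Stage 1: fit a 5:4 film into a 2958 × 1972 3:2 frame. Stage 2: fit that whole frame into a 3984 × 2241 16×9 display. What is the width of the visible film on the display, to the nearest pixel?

2801 px

First fit — 5:4 into 2958×1972 spans the height: 2465.00 × 1972.00.
3:2 in 3984×2241: fills the height, so the intermediate becomes 3361.50 × 2241.00 — a scale of ×1.1364.
The film scales with it: width 2465.00 × 1.1364 ≈ 2801.25.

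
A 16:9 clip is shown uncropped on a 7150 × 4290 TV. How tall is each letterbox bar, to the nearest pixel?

134 px

16:9 is wider than 5:3, so it spans the full width.
The clip is 7150 × 9/16 ≈ 4021.88 px tall.
Black = 4290 − 4021.88 = 268.12 px, or 134.06 per bar.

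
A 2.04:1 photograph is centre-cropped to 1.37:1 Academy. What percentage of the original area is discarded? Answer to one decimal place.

1.37:1 Academy is narrower than 2.04:1, so the crop keeps the full height and trims the width.
Fraction kept = (1.370)/(2.040) ≈ 67.16%, so 32.84% is lost.

32.8%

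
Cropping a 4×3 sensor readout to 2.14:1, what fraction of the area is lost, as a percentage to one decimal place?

Going from 4×3 to 2.14:1 means cutting height while keeping width.
(1.333)/(2.140) ≈ 0.623 of the area survives, leaving 37.69% discarded.

37.7%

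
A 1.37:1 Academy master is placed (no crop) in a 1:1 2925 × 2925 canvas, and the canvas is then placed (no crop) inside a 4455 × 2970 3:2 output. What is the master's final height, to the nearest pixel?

1.37:1 Academy in 2925×2925: fills the width, so the master is 2925.00 × 2135.04.
Second fit — the 1:1 canvas into 4455×2970 spans the height: 2970.00 × 2970.00 (×1.0154 from 2925×2925).
So the master's height is 2135.04 × 1.0154 ≈ 2167.88.

2168 px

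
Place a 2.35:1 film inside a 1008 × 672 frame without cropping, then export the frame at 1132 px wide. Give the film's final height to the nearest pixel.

482 px

At 1008×672 the film is width-limited, so height = 1008 / 2.350 ≈ 428.94 px.
Scaling 1008 → 1132 is ×1.1230, so the height becomes 428.94 × 1.1230 ≈ 481.70 px.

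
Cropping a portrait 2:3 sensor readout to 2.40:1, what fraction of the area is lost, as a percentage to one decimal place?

2.40:1 is wider than portrait 2:3, so the crop keeps the full width and trims the height.
Area ratio = (0.667)/(2.400) = 27.78%; the remaining 72.22% is cropped out.

72.2%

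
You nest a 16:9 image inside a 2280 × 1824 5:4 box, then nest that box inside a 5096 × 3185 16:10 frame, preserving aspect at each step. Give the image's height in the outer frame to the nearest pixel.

First fit — 16:9 into 2280×1824 spans the width: 2280.00 × 1282.50.
Second fit — the 5:4 canvas into 5096×3185 spans the height: 3981.25 × 3185.00 (×1.7462 from 2280×1824).
So the image's height is 1282.50 × 1.7462 ≈ 2239.45.

2239 px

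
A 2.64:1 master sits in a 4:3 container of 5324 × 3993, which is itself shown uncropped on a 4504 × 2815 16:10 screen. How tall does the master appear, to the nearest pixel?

1422 px

Inside the 5324×3993 canvas the master is width-limited at 5324.00 × 2016.67.
Second fit — the 4:3 canvas into 4504×2815 spans the height: 3753.33 × 2815.00 (×0.7050 from 5324×3993).
Applying the same ×0.7050: 2016.67 → 1421.72.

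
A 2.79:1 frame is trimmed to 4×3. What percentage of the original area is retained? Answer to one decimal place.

The height stays; only width is cut (since 4×3 is narrower than 2.79:1).
Area ratio = (1.333)/(2.790) = 47.79% retained.

47.8%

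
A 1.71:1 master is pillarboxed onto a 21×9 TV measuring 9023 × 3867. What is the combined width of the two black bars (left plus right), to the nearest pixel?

2410 px

Since 1.710 < 2.333, the master is height-limited.
Content width = 3867 × 1.710 ≈ 6612.57 px.
Black = 9023 − 6612.57 = 2410.43 px.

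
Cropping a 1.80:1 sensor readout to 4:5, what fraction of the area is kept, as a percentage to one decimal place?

The height stays; only width is cut (since 4:5 is narrower than 1.80:1).
(0.800)/(1.800) ≈ 0.444 of the area survives.

44.4%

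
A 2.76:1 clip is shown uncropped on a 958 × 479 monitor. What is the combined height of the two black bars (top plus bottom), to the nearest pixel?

Since 2.760 > 2.000, the clip is width-limited.
The clip is 958 / 2.760 ≈ 347.10 px tall.
Leftover height: 479 − 347.10 = 131.90 px.

132 px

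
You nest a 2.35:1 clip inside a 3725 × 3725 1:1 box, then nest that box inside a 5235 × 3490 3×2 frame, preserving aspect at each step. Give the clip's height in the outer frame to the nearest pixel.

1485 px

Inside the 3725×3725 canvas the clip is width-limited at 3725.00 × 1585.11.
The 1:1 canvas is height-limited in 5235×3490, giving 3490.00 × 3490.00; scale factor 0.9369.
The clip scales with it: height 1585.11 × 0.9369 ≈ 1485.11.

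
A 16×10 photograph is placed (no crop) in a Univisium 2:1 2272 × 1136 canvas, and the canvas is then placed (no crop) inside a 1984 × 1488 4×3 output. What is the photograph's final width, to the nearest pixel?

1587 px

16×10 in 2272×1136: fills the height, so the photograph is 1817.60 × 1136.00.
Univisium 2:1 in 1984×1488: fills the width, so the intermediate becomes 1984.00 × 992.00 — a scale of ×0.8732.
Applying the same ×0.8732: 1817.60 → 1587.20.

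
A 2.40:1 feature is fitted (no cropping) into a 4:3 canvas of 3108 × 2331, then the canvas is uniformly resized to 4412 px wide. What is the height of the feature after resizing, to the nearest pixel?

1838 px

In the 3108×2331 frame the feature fills the width: height = 3108 / 2.400 ≈ 1295.00 px.
Scaling 3108 → 4412 is ×1.4196, so the height becomes 1295.00 × 1.4196 ≈ 1838.33 px.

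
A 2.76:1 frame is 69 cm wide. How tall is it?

Height = 69 / 2.760 = 25.

25 cm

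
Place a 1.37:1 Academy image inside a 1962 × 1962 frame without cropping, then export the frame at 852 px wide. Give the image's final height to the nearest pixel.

622 px

In the 1962×1962 frame the image fills the width: height = 1962 / 1.370 ≈ 1432.12 px.
The frame scales by 852/1962 = 0.4343; 1432.12 × 0.4343 ≈ 621.90 px.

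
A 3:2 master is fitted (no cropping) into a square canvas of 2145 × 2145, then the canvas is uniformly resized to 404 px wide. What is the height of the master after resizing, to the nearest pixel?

269 px

In the 2145×2145 frame the master fills the width: height = 2145 × 2/3 ≈ 1430.00 px.
Scaling 2145 → 404 is ×0.1883, so the height becomes 1430.00 × 0.1883 ≈ 269.33 px.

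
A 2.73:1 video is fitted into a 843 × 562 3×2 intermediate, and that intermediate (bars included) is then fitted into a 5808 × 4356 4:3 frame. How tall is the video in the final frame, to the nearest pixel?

2127 px

First fit — 2.73:1 into 843×562 spans the width: 843.00 × 308.79.
3×2 in 5808×4356: fills the width, so the intermediate becomes 5808.00 × 3872.00 — a scale of ×6.8897.
So the video's height is 308.79 × 6.8897 ≈ 2127.47.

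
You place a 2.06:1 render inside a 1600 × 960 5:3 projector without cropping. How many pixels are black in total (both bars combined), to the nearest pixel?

293282 pixels

Since 2.060 > 1.667, the render is width-limited.
That makes the image 776.6990 px tall (1600 / 2.060).
Black = 960 − 776.6990 = 183.3010 px.
Across the 1600-px span: 183.3010 × 1600 ≈ 293282 px.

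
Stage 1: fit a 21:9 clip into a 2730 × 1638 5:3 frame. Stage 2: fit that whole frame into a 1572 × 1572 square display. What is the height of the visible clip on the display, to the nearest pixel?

21:9 in 2730×1638: fills the width, so the clip is 2730.00 × 1170.00.
5:3 in 1572×1572: fills the width, so the intermediate becomes 1572.00 × 943.20 — a scale of ×0.5758.
Applying the same ×0.5758: 1170.00 → 673.71.

674 px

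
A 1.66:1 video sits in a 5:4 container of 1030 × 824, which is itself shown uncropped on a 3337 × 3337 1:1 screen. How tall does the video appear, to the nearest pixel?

1.66:1 in 1030×824: fills the width, so the video is 1030.00 × 620.48.
Second fit — the 5:4 canvas into 3337×3337 spans the width: 3337.00 × 2669.60 (×3.2398 from 1030×824).
Applying the same ×3.2398: 620.48 → 2010.24.

2010 px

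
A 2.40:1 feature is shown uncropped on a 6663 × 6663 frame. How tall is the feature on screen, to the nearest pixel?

2776 px

2.40:1 (2.400) > 1:1 (1.000), so the feature fills the width.
Content height = 6663 / 2.400 ≈ 2776.25 px.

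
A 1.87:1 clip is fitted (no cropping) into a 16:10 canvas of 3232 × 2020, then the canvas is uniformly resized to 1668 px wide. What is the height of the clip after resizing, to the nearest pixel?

In the 3232×2020 frame the clip fills the width: height = 3232 / 1.870 ≈ 1728.34 px.
The frame scales by 1668/3232 = 0.5161; 1728.34 × 0.5161 ≈ 891.98 px.

892 px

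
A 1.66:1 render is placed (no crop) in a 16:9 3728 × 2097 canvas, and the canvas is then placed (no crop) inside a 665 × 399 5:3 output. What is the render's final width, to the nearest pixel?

Inside the 3728×2097 canvas the render is height-limited at 3481.02 × 2097.00.
Second fit — the 16:9 canvas into 665×399 spans the width: 665.00 × 374.06 (×0.1784 from 3728×2097).
Applying the same ×0.1784: 3481.02 → 620.94.

621 px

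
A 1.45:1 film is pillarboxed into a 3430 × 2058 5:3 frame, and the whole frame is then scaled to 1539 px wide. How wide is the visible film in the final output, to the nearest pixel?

1339 px

Fitted into 3430×2058, the film spans the height; its width is 2058 × 1.450 ≈ 2984.10 px.
Scaling 3430 → 1539 is ×0.4487, so the width becomes 2984.10 × 0.4487 ≈ 1338.93 px.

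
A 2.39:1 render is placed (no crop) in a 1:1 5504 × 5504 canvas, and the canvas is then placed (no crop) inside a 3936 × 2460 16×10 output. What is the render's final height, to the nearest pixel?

Inside the 5504×5504 canvas the render is width-limited at 5504.00 × 2302.93.
Second fit — the 1:1 canvas into 3936×2460 spans the height: 2460.00 × 2460.00 (×0.4469 from 5504×5504).
Applying the same ×0.4469: 2302.93 → 1029.29.

1029 px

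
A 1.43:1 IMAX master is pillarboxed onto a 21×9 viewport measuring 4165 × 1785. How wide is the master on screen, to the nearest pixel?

1.43:1 IMAX is narrower than 21×9, so it spans the full height.
That makes the image 2552.55 px wide (1785 × 1.430).

2553 px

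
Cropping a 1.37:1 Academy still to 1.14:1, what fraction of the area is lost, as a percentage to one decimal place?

16.8%

Going from 1.37:1 Academy to 1.14:1 means cutting width while keeping height.
Area ratio = (1.140)/(1.370) = 83.21%; the remaining 16.79% is cropped out.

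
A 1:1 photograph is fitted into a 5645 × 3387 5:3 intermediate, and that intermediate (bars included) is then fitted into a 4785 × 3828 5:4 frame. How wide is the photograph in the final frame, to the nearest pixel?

1:1 in 5645×3387: fills the height, so the photograph is 3387.00 × 3387.00.
The 5:3 canvas is width-limited in 4785×3828, giving 4785.00 × 2871.00; scale factor 0.8477.
So the photograph's width is 3387.00 × 0.8477 ≈ 2871.00.

2871 px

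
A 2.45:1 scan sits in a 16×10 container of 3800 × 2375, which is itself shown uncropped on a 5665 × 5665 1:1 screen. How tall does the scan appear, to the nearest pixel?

2.45:1 in 3800×2375: fills the width, so the scan is 3800.00 × 1551.02.
Second fit — the 16×10 canvas into 5665×5665 spans the width: 5665.00 × 3540.62 (×1.4908 from 3800×2375).
Applying the same ×1.4908: 1551.02 → 2312.24.

2312 px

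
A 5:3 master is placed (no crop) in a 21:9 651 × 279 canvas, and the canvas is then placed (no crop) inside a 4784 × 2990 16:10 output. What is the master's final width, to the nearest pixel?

First fit — 5:3 into 651×279 spans the height: 465.00 × 279.00.
The 21:9 canvas is width-limited in 4784×2990, giving 4784.00 × 2050.29; scale factor 7.3487.
The master scales with it: width 465.00 × 7.3487 ≈ 3417.14.

3417 px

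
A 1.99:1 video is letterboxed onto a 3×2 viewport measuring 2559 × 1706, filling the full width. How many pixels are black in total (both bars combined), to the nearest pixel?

That makes the image 1285.9296 px tall (2559 / 1.990).
Leftover height: 1706 − 1285.9296 = 420.0704 px.
That's 420.0704 × 2559 ≈ 1074960 black pixels.

1074960 pixels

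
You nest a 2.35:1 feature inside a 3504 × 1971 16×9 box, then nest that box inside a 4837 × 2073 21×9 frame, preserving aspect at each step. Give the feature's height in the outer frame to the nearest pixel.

First fit — 2.35:1 into 3504×1971 spans the width: 3504.00 × 1491.06.
Second fit — the 16×9 canvas into 4837×2073 spans the height: 3685.33 × 2073.00 (×1.0518 from 3504×1971).
Applying the same ×1.0518: 1491.06 → 1568.23.

1568 px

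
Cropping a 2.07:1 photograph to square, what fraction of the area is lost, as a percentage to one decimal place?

51.7%

square is narrower than 2.07:1, so the crop keeps the full height and trims the width.
Fraction kept = (1.000)/(2.070) ≈ 48.31%, so 51.69% is lost.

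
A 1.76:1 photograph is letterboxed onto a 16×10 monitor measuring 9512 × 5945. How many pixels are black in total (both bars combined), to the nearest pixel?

5140804 pixels

1.76:1 (1.760) > 16×10 (1.600), so the photograph fills the width.
The photograph is 9512 / 1.760 ≈ 5404.5455 px tall.
Black = 5945 − 5404.5455 = 540.4545 px.
That's 540.4545 × 9512 ≈ 5140804 black pixels.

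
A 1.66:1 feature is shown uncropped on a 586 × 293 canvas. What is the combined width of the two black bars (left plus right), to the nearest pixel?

100 px

1.66:1 is narrower than Univisium 2:1, so it spans the full height.
That makes the image 486.38 px wide (293 × 1.660).
Black = 586 − 486.38 = 99.62 px.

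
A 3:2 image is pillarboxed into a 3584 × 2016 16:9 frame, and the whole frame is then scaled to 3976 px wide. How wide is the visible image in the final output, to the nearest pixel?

3355 px

Fitted into 3584×2016, the image spans the height; its width is 2016 × 3/2 ≈ 3024.00 px.
The frame scales by 3976/3584 = 1.1094; 3024.00 × 1.1094 ≈ 3354.75 px.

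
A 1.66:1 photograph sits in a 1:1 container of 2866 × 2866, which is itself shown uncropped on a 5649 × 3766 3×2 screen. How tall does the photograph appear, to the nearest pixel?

First fit — 1.66:1 into 2866×2866 spans the width: 2866.00 × 1726.51.
Second fit — the 1:1 canvas into 5649×3766 spans the height: 3766.00 × 3766.00 (×1.3140 from 2866×2866).
Applying the same ×1.3140: 1726.51 → 2268.67.

2269 px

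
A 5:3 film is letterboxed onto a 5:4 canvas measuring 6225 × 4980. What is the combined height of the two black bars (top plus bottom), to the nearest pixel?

5:3 (1.667) > 5:4 (1.250), so the film fills the width.
The film is 6225 × 3/5 ≈ 3735.00 px tall.
4980 − 3735.00 = 1245.00 px of bars.

1245 px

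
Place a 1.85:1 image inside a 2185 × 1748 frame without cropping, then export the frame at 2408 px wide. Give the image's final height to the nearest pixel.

1302 px

At 2185×1748 the image is width-limited, so height = 2185 / 1.850 ≈ 1181.08 px.
The frame scales by 2408/2185 = 1.1021; 1181.08 × 1.1021 ≈ 1301.62 px.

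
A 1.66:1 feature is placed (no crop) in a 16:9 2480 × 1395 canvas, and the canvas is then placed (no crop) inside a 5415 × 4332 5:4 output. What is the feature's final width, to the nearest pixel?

5056 px

Inside the 2480×1395 canvas the feature is height-limited at 2315.70 × 1395.00.
Second fit — the 16:9 canvas into 5415×4332 spans the width: 5415.00 × 3045.94 (×2.1835 from 2480×1395).
Applying the same ×2.1835: 2315.70 → 5056.26.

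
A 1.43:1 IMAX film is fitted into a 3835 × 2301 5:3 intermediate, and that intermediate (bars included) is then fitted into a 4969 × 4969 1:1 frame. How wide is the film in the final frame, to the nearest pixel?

4263 px

Inside the 3835×2301 canvas the film is height-limited at 3290.43 × 2301.00.
The 5:3 canvas is width-limited in 4969×4969, giving 4969.00 × 2981.40; scale factor 1.2957.
Applying the same ×1.2957: 3290.43 → 4263.40.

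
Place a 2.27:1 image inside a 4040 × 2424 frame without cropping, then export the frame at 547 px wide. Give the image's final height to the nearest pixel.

241 px

Fitted into 4040×2424, the image spans the width; its height is 4040 / 2.270 ≈ 1779.74 px.
The frame scales by 547/4040 = 0.1354; 1779.74 × 0.1354 ≈ 240.97 px.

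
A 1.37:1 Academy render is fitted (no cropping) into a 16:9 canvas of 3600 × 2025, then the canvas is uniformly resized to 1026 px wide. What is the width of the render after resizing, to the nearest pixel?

791 px

At 3600×2025 the render is height-limited, so width = 2025 × 1.370 ≈ 2774.25 px.
Scaling 3600 → 1026 is ×0.2850, so the width becomes 2774.25 × 0.2850 ≈ 790.66 px.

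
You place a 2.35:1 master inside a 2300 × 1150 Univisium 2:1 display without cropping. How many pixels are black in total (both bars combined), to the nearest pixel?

393936 pixels

2.35:1 is wider than Univisium 2:1, so it spans the full width.
That makes the image 978.7234 px tall (2300 / 2.350).
Leftover height: 1150 − 978.7234 = 171.2766 px.
Across the 2300-px span: 171.2766 × 2300 ≈ 393936 px.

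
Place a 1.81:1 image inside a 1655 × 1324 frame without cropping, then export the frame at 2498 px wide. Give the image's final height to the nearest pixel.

1380 px

In the 1655×1324 frame the image fills the width: height = 1655 / 1.810 ≈ 914.36 px.
The frame scales by 2498/1655 = 1.5094; 914.36 × 1.5094 ≈ 1380.11 px.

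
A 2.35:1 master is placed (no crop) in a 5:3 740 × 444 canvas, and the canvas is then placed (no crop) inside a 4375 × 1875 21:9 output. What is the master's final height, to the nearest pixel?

1330 px

2.35:1 in 740×444: fills the width, so the master is 740.00 × 314.89.
The 5:3 canvas is height-limited in 4375×1875, giving 3125.00 × 1875.00; scale factor 4.2230.
So the master's height is 314.89 × 4.2230 ≈ 1329.79.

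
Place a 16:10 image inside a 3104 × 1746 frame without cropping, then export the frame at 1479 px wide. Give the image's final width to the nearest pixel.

1331 px

Fitted into 3104×1746, the image spans the height; its width is 1746 × 16/10 ≈ 2793.60 px.
The frame scales by 1479/3104 = 0.4765; 2793.60 × 0.4765 ≈ 1331.10 px.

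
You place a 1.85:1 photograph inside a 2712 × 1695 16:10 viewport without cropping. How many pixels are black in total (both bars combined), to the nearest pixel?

1.85:1 (1.850) > 16:10 (1.600), so the photograph fills the width.
The photograph is 2712 / 1.850 ≈ 1465.9459 px tall.
1695 − 1465.9459 = 229.0541 px of bars.
That's 229.0541 × 2712 ≈ 621195 black pixels.

621195 pixels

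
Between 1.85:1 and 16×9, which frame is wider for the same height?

1.85:1

1.85 and 16×9 = 1.778; 1.85 > 1.778.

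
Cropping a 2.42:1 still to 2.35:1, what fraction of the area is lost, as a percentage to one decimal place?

The height stays; only width is cut (since 2.35:1 is narrower than 2.42:1).
Area ratio = (2.350)/(2.420) = 97.11%; the remaining 2.89% is cropped out.

2.9%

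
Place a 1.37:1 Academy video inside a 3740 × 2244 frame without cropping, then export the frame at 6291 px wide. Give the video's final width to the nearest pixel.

At 3740×2244 the video is height-limited, so width = 2244 × 1.370 ≈ 3074.28 px.
Scaling 3740 → 6291 is ×1.6821, so the width becomes 3074.28 × 1.6821 ≈ 5171.20 px.

5171 px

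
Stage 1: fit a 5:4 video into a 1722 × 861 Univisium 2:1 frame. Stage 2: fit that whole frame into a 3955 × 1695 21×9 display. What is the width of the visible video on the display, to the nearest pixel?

2119 px

Inside the 1722×861 canvas the video is height-limited at 1076.25 × 861.00.
Univisium 2:1 in 3955×1695: fills the height, so the intermediate becomes 3390.00 × 1695.00 — a scale of ×1.9686.
Applying the same ×1.9686: 1076.25 → 2118.75.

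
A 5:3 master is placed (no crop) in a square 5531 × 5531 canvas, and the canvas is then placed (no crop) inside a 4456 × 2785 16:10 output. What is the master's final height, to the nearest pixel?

1671 px

First fit — 5:3 into 5531×5531 spans the width: 5531.00 × 3318.60.
The square canvas is height-limited in 4456×2785, giving 2785.00 × 2785.00; scale factor 0.5035.
So the master's height is 3318.60 × 0.5035 ≈ 1671.00.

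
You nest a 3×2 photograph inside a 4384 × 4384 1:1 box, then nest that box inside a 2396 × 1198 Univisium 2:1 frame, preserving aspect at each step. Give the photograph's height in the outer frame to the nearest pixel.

3×2 in 4384×4384: fills the width, so the photograph is 4384.00 × 2922.67.
Second fit — the 1:1 canvas into 2396×1198 spans the height: 1198.00 × 1198.00 (×0.2733 from 4384×4384).
Applying the same ×0.2733: 2922.67 → 798.67.

799 px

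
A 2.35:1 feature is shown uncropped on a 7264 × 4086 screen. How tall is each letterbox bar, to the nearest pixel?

497 px

2.35:1 is wider than 16:9, so it spans the full width.
The feature is 7264 / 2.350 ≈ 3091.06 px tall.
Black = 4086 − 3091.06 = 994.94 px, or 497.47 per bar.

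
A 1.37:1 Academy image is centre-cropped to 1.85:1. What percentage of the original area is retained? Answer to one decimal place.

The width stays; only height is cut (since 1.85:1 is wider than 1.37:1 Academy).
Fraction kept = (1.370)/(1.850) ≈ 74.05%.

74.1%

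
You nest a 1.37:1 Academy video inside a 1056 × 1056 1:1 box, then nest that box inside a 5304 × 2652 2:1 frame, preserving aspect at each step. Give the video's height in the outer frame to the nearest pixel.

1.37:1 Academy in 1056×1056: fills the width, so the video is 1056.00 × 770.80.
The 1:1 canvas is height-limited in 5304×2652, giving 2652.00 × 2652.00; scale factor 2.5114.
So the video's height is 770.80 × 2.5114 ≈ 1935.77.

1936 px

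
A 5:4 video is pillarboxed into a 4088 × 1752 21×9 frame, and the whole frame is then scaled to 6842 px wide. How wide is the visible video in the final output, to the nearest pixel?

Fitted into 4088×1752, the video spans the height; its width is 1752 × 5/4 ≈ 2190.00 px.
Resizing to 6842 px wide multiplies everything by 1.6737: 2190.00 → 3665.36 px.

3665 px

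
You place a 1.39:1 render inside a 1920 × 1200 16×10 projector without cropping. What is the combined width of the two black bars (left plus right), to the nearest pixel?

252 px

1.39:1 (1.390) < 16×10 (1.600), so the render fills the height.
That makes the image 1668.00 px wide (1200 × 1.390).
1920 − 1668.00 = 252.00 px of bars.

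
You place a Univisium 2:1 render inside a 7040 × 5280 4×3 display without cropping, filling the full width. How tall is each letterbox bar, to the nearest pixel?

Content height = 7040 × 1/2 ≈ 3520.00 px.
5280 − 3520.00 = 1760.00 px of bars (880.00 each).

880 px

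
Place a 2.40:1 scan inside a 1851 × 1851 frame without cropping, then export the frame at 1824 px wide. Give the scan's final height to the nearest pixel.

760 px

In the 1851×1851 frame the scan fills the width: height = 1851 / 2.400 ≈ 771.25 px.
Scaling 1851 → 1824 is ×0.9854, so the height becomes 771.25 × 0.9854 ≈ 760.00 px.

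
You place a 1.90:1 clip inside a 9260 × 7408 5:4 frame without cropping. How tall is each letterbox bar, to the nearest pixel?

Since 1.900 > 1.250, the clip is width-limited.
Content height = 9260 / 1.900 ≈ 4873.68 px.
7408 − 4873.68 = 2534.32 px of bars (1267.16 each).

1267 px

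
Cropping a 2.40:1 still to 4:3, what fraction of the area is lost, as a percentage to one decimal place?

44.4%

The height stays; only width is cut (since 4:3 is narrower than 2.40:1).
Fraction kept = (1.333)/(2.400) ≈ 55.56%, so 44.44% is lost.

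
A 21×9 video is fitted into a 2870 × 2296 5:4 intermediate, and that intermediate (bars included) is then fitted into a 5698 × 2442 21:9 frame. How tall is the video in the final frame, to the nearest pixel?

21×9 in 2870×2296: fills the width, so the video is 2870.00 × 1230.00.
The 5:4 canvas is height-limited in 5698×2442, giving 3052.50 × 2442.00; scale factor 1.0636.
The video scales with it: height 1230.00 × 1.0636 ≈ 1308.21.

1308 px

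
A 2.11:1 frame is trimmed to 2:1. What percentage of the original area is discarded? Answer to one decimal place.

2:1 is narrower than 2.11:1, so the crop keeps the full height and trims the width.
Fraction kept = (2.000)/(2.110) ≈ 94.79%, so 5.21% is lost.

5.2%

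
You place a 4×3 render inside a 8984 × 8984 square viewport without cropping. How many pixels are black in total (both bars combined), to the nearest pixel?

4×3 is wider than square, so it spans the full width.
The render is 8984 × 3/4 ≈ 6738.0000 px tall.
8984 − 6738.0000 = 2246.0000 px of bars.
Across the 8984-px span: 2246.0000 × 8984 ≈ 20178064 px.

20178064 pixels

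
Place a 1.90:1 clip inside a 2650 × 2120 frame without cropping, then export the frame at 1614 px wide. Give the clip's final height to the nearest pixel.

849 px

Fitted into 2650×2120, the clip spans the width; its height is 2650 / 1.900 ≈ 1394.74 px.
Scaling 2650 → 1614 is ×0.6091, so the height becomes 1394.74 × 0.6091 ≈ 849.47 px.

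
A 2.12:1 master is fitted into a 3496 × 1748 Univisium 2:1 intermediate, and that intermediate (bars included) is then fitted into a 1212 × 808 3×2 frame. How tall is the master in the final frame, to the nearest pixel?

First fit — 2.12:1 into 3496×1748 spans the width: 3496.00 × 1649.06.
Second fit — the Univisium 2:1 canvas into 1212×808 spans the width: 1212.00 × 606.00 (×0.3467 from 3496×1748).
Applying the same ×0.3467: 1649.06 → 571.70.

572 px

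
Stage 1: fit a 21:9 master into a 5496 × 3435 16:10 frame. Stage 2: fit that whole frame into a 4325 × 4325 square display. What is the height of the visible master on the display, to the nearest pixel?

21:9 in 5496×3435: fills the width, so the master is 5496.00 × 2355.43.
16:10 in 4325×4325: fills the width, so the intermediate becomes 4325.00 × 2703.12 — a scale of ×0.7869.
Applying the same ×0.7869: 2355.43 → 1853.57.

1854 px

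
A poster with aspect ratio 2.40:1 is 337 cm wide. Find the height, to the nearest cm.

140 cm

At 2.40:1, 337 / 2.400 ≈ 140.42.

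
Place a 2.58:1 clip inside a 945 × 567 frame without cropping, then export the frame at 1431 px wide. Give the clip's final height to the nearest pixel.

555 px

At 945×567 the clip is width-limited, so height = 945 / 2.580 ≈ 366.28 px.
Scaling 945 → 1431 is ×1.5143, so the height becomes 366.28 × 1.5143 ≈ 554.65 px.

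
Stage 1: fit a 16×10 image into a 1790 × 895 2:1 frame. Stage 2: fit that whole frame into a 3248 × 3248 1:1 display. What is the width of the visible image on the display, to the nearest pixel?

2598 px

Inside the 1790×895 canvas the image is height-limited at 1432.00 × 895.00.
Second fit — the 2:1 canvas into 3248×3248 spans the width: 3248.00 × 1624.00 (×1.8145 from 1790×895).
So the image's width is 1432.00 × 1.8145 ≈ 2598.40.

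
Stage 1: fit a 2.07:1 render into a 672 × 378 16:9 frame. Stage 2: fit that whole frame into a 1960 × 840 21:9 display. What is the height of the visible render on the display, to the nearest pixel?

First fit — 2.07:1 into 672×378 spans the width: 672.00 × 324.64.
Second fit — the 16:9 canvas into 1960×840 spans the height: 1493.33 × 840.00 (×2.2222 from 672×378).
So the render's height is 324.64 × 2.2222 ≈ 721.42.

721 px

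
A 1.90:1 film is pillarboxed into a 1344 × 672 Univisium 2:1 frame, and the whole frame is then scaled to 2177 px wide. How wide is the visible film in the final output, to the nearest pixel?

2068 px

At 1344×672 the film is height-limited, so width = 672 × 1.900 ≈ 1276.80 px.
Resizing to 2177 px wide multiplies everything by 1.6198: 1276.80 → 2068.15 px.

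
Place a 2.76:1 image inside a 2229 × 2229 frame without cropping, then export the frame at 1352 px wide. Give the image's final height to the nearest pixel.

490 px

Fitted into 2229×2229, the image spans the width; its height is 2229 / 2.760 ≈ 807.61 px.
Scaling 2229 → 1352 is ×0.6066, so the height becomes 807.61 × 0.6066 ≈ 489.86 px.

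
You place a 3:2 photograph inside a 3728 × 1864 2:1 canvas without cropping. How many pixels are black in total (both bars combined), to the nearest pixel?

1737248 pixels

Since 1.500 < 2.000, the photograph is height-limited.
Content width = 1864 × 3/2 ≈ 2796.0000 px.
3728 − 2796.0000 = 932.0000 px of bars.
That's 932.0000 × 1864 ≈ 1737248 black pixels.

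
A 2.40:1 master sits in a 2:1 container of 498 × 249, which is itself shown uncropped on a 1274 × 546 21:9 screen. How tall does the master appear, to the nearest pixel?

455 px

Inside the 498×249 canvas the master is width-limited at 498.00 × 207.50.
The 2:1 canvas is height-limited in 1274×546, giving 1092.00 × 546.00; scale factor 2.1928.
The master scales with it: height 207.50 × 2.1928 ≈ 455.00.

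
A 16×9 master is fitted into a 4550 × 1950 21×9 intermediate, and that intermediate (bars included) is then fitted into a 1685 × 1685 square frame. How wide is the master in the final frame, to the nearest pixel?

Inside the 4550×1950 canvas the master is height-limited at 3466.67 × 1950.00.
Second fit — the 21×9 canvas into 1685×1685 spans the width: 1685.00 × 722.14 (×0.3703 from 4550×1950).
Applying the same ×0.3703: 3466.67 → 1283.81.

1284 px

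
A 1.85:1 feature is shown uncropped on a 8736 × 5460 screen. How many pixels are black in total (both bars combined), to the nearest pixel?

1.85:1 is wider than 16×10, so it spans the full width.
Content height = 8736 / 1.850 ≈ 4722.1622 px.
5460 − 4722.1622 = 737.8378 px of bars.
That's 737.8378 × 8736 ≈ 6445751 black pixels.

6445751 pixels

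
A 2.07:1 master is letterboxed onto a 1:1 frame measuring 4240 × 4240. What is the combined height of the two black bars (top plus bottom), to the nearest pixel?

2192 px

2.07:1 (2.070) > 1:1 (1.000), so the master fills the width.
Content height = 4240 / 2.070 ≈ 2048.31 px.
Leftover height: 4240 − 2048.31 = 2191.69 px.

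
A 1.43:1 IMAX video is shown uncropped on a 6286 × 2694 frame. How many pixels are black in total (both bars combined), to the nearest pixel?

1.43:1 IMAX (1.430) < 21×9 (2.333), so the video fills the height.
That makes the image 3852.4200 px wide (2694 × 1.430).
6286 − 3852.4200 = 2433.5800 px of bars.
Across the 2694-px span: 2433.5800 × 2694 ≈ 6556065 px.

6556065 pixels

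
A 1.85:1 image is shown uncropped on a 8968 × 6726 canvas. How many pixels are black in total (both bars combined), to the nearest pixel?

16845782 pixels

Since 1.850 > 1.333, the image is width-limited.
The image is 8968 / 1.850 ≈ 4847.5676 px tall.
Leftover height: 6726 − 4847.5676 = 1878.4324 px.
Across the 8968-px span: 1878.4324 × 8968 ≈ 16845782 px.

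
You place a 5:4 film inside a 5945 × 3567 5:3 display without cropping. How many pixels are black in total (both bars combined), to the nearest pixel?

5:4 (1.250) < 5:3 (1.667), so the film fills the height.
That makes the image 4458.7500 px wide (3567 × 5/4).
Black = 5945 − 4458.7500 = 1486.2500 px.
That's 1486.2500 × 3567 ≈ 5301454 black pixels.

5301454 pixels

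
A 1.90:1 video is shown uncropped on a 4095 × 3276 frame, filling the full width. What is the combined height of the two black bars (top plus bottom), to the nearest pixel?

Content height = 4095 / 1.900 ≈ 2155.26 px.
3276 − 2155.26 = 1120.74 px of bars.

1121 px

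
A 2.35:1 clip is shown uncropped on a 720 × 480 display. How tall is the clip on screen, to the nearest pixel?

2.35:1 is wider than 3×2, so it spans the full width.
The clip is 720 / 2.350 ≈ 306.38 px tall.

306 px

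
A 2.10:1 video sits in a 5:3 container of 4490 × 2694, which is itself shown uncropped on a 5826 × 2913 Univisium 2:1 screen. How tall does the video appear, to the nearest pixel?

First fit — 2.10:1 into 4490×2694 spans the width: 4490.00 × 2138.10.
5:3 in 5826×2913: fills the height, so the intermediate becomes 4855.00 × 2913.00 — a scale of ×1.0813.
Applying the same ×1.0813: 2138.10 → 2311.90.

2312 px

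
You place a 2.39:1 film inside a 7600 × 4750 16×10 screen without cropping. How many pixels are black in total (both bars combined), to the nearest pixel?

11932636 pixels

2.39:1 (2.390) > 16×10 (1.600), so the film fills the width.
That makes the image 3179.9163 px tall (7600 / 2.390).
4750 − 3179.9163 = 1570.0837 px of bars.
That's 1570.0837 × 7600 ≈ 11932636 black pixels.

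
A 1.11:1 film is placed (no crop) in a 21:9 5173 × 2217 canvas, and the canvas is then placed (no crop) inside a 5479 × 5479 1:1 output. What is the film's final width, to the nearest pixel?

Inside the 5173×2217 canvas the film is height-limited at 2460.87 × 2217.00.
21:9 in 5479×5479: fills the width, so the intermediate becomes 5479.00 × 2348.14 — a scale of ×1.0592.
The film scales with it: width 2460.87 × 1.0592 ≈ 2606.44.

2606 px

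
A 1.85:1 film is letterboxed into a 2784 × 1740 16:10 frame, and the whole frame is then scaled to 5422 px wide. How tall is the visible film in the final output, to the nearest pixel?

Fitted into 2784×1740, the film spans the width; its height is 2784 / 1.850 ≈ 1504.86 px.
Scaling 2784 → 5422 is ×1.9476, so the height becomes 1504.86 × 1.9476 ≈ 2930.81 px.

2931 px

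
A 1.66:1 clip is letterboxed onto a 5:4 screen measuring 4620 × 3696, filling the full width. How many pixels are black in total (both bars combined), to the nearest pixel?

4217448 pixels

That makes the image 2783.1325 px tall (4620 / 1.660).
3696 − 2783.1325 = 912.8675 px of bars.
That's 912.8675 × 4620 ≈ 4217448 black pixels.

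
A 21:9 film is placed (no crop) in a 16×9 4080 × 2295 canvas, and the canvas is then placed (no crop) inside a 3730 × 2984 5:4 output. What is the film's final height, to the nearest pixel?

First fit — 21:9 into 4080×2295 spans the width: 4080.00 × 1748.57.
16×9 in 3730×2984: fills the width, so the intermediate becomes 3730.00 × 2098.12 — a scale of ×0.9142.
Applying the same ×0.9142: 1748.57 → 1598.57.

1599 px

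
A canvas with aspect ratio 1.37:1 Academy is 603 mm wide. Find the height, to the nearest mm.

440 mm

At 1.37:1 Academy, 603 / 1.370 ≈ 440.15.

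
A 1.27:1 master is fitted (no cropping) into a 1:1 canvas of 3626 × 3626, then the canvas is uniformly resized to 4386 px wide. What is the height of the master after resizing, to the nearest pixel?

In the 3626×3626 frame the master fills the width: height = 3626 / 1.270 ≈ 2855.12 px.
Scaling 3626 → 4386 is ×1.2096, so the height becomes 2855.12 × 1.2096 ≈ 3453.54 px.

3454 px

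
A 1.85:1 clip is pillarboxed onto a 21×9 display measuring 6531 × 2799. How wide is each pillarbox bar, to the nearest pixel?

676 px

1.85:1 is narrower than 21×9, so it spans the full height.
That makes the image 5178.15 px wide (2799 × 1.850).
Black = 6531 − 5178.15 = 1352.85 px, or 676.42 per bar.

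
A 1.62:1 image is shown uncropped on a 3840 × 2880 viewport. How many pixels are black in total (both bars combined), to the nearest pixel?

1.62:1 (1.620) > 4:3 (1.333), so the image fills the width.
That makes the image 2370.3704 px tall (3840 / 1.620).
2880 − 2370.3704 = 509.6296 px of bars.
That's 509.6296 × 3840 ≈ 1956978 black pixels.

1956978 pixels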